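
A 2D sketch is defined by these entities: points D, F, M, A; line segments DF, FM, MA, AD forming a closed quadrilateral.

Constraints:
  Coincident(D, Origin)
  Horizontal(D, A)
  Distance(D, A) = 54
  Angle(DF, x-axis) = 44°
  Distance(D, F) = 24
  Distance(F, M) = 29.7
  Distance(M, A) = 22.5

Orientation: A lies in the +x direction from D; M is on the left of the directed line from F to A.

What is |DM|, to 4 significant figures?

51.23

D is at the origin; DA is horizontal with |DA| = 54.0 and A in +x, so A = (54.0, 0). DF runs at 44.0° with |DF| = 24.0, so F = (17.26, 16.67). M is determined by |FM| = 29.7 and |MA| = 22.5 together: it lies at the intersection of circle(F, 29.7) and circle(A, 22.5). With |FA| = 40.34, the foot of the radical line on FA is 24.83 from F and the perpendicular offset is √(29.7² − 24.83²) = 16.30. Taking the left-of-FA solution: M = (46.61, 21.25).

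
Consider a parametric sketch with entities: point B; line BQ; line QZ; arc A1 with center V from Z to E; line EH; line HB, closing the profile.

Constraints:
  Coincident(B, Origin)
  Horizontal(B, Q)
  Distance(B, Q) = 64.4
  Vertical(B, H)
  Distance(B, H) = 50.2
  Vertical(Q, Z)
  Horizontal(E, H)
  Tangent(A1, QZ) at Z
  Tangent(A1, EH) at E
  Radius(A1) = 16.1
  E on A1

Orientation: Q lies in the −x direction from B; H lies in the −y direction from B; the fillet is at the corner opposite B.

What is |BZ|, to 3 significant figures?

72.9

The virtual corner opposite B is at (-64.4, -50.2). Tangency of A1 to QZ means the radius VZ is perpendicular to QZ and since A1 is tangent to EH there, VE ⟂ EH, with radius 16.1, so the center V sits 16.1 in from both sides at V = (-48.3, -34.1). That places the tangent points at Z = (-64.4, -34.1) on QZ and E = (-48.3, -50.2) on EH. Then |BZ| = |Z − B| = 72.9.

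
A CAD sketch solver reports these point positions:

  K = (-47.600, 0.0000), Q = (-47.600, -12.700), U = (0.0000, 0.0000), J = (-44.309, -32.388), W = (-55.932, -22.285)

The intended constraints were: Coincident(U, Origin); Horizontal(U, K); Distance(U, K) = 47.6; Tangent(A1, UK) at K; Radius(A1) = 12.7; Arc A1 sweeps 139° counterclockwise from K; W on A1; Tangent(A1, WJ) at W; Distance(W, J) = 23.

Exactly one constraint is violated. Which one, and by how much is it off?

Distance(W, J) = 23 — off by 7.60.

U = (0.00, 0.00) ✓; U.y = 0.00, K.y = 0.00 ✓; |UK| = 47.60 ✓; ∠(QK, KU) = 90.00° ✓; |QK| = 12.70 ✓; bearing(Q→W) − bearing(Q→K) = 139.0° ✓; |QW| = 12.70 ✓; ∠(QW, WJ) = 90.00° ✓; |WJ| = 15.40 ✗.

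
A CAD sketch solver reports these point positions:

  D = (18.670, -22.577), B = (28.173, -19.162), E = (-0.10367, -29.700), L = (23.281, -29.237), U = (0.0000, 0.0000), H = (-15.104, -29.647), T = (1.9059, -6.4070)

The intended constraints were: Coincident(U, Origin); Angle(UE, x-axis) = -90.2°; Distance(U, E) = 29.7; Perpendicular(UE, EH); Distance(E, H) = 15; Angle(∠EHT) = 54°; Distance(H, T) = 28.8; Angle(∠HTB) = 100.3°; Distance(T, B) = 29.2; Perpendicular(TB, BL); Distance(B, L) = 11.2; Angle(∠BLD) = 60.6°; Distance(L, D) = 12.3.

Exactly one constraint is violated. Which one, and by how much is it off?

Distance(L, D) = 12.3 — off by 4.20.

U = (0.00, 0.00) ✓; UE at -90.20° ✓; |UE| = 29.70 ✓; ∠(UE, EH) = 90.00° ✓; |EH| = 15.00 ✓; ∠EHT = 54.00° ✓; |HT| = 28.80 ✓; ∠HTB = 100.3° ✓; |TB| = 29.20 ✓; ∠(TB, BL) = 90.00° ✓; |BL| = 11.20 ✓; ∠BLD = 60.60° ✓; |LD| = 8.100 ✗.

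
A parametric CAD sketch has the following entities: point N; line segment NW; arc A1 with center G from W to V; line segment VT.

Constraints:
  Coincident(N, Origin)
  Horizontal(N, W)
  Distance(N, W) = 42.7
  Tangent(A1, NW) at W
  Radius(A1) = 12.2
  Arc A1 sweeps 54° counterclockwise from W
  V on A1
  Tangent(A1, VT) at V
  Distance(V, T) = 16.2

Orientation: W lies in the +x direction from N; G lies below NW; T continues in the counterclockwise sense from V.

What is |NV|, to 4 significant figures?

33.21

N is at the origin; N and W share the same y with |NW| = 42.7 and W on the +x side, so W = (42.70, 0.000). A1 meets NW tangentially, so GW is at right angles to NW, so G = W + (0, -12.2) = (42.70, -12.20). On A1, W sits at bearing 90° from G; a 54° counterclockwise sweep puts V at bearing 144°, so V = G + 12.2·(cos 144°, sin 144°) = (32.83, -5.029). Then |NV| = |V − N| = 33.21.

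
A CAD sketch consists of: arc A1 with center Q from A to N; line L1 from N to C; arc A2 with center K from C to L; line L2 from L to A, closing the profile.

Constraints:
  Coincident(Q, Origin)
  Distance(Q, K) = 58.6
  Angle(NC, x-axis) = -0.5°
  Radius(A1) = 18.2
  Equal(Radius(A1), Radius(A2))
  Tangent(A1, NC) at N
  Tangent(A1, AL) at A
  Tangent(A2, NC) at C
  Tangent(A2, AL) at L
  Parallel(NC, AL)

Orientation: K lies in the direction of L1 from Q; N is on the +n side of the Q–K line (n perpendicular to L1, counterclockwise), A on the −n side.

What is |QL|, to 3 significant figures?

61.4

The slot axis is L1's direction at -0.5°, so u = (cos -0.5°, sin -0.5°) = (1.00, -0.00873) and n = (−sin -0.5°, cos -0.5°) = (0.00873, 1.00). Q is at the origin and K lies 58.6 along u from Q, so K = 58.6·u = (58.6, -0.511). Tangency of A1 to both parallel lines with radius 18.2 puts N and A at Q ± 18.2·n: N = (0.159, 18.2), A = (-0.159, -18.2). Equal radii place C and L the same way about K: C = K + 18.2·n = (58.8, 17.7), L = K − 18.2·n = (58.4, -18.7). Then |QL| = |L − Q| = 61.4.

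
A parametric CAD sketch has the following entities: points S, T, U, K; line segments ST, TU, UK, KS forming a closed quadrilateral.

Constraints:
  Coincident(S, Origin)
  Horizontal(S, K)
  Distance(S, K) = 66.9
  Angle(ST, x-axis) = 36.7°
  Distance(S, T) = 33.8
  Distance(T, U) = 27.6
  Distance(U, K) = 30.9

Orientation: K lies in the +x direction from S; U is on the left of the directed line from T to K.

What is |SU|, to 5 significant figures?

60.429

Checks: |TU| = 27.60 ✓; |UK| = 30.90 ✓.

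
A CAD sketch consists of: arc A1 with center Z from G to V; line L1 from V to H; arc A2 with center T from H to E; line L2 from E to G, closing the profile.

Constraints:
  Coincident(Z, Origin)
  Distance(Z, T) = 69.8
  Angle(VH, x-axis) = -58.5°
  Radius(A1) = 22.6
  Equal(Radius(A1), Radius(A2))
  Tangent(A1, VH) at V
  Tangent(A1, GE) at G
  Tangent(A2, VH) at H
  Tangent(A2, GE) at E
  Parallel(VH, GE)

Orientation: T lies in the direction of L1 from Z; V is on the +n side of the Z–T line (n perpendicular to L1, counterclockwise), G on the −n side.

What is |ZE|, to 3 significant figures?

73.4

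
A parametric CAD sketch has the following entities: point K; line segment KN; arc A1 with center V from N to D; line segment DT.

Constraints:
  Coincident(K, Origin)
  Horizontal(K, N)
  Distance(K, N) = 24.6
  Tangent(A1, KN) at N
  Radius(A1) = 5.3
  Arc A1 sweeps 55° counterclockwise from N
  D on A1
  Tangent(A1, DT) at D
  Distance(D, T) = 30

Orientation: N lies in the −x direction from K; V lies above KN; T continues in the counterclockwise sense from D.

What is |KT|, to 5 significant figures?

27.008

On A1, N sits at bearing -90° from V; a 55° counterclockwise sweep puts D at bearing -35°, so D = V + 5.3·(cos -35°, sin -35°) = (-20.258, 2.2600). The tangent condition forces VD to be normal to DT, so DT runs along (−sin -35°, cos -35°); with |DT| = 30.0, T = (-3.0512, 26.835). Then |KT| = |T − K| = 27.008.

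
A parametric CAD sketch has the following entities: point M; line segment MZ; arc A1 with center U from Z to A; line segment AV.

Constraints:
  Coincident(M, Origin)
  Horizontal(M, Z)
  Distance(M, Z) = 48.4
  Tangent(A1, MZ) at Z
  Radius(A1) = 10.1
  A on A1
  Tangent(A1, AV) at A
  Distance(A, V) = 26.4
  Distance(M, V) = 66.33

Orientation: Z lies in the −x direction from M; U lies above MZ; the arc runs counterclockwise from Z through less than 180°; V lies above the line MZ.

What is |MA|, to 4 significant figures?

42.95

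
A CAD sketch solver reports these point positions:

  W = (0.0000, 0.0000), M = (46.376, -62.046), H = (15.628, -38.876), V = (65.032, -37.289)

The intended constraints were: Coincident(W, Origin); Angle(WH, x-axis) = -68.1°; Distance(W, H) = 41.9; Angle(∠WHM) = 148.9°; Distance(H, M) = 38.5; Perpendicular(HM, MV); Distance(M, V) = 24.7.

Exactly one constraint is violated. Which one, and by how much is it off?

Distance(M, V) = 24.7 — off by 6.30.

W = (0.00, 0.00) ✓; WH at -68.10° ✓; |WH| = 41.90 ✓; ∠WHM = 148.9° ✓; |HM| = 38.50 ✓; ∠(HM, MV) = 90.00° ✓; |MV| = 31.00 ✗.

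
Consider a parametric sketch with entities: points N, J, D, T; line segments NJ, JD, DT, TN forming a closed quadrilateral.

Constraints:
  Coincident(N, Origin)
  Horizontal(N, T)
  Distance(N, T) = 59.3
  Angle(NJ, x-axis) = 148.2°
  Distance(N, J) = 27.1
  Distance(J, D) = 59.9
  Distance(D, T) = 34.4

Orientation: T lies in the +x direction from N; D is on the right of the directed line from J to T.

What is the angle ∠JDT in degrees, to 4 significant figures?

122.4°

N is at the origin; NT is horizontal with |NT| = 59.3 and T in +x, so T = (59.3, 0). NJ runs at 148.2° with |NJ| = 27.1, so J = (-23.03, 14.28). D is determined by |JD| = 59.9 and |DT| = 34.4 together: it lies at the intersection of circle(J, 59.9) and circle(T, 34.4). With |JT| = 83.56, the foot of the radical line on JT is 56.17 from J and the perpendicular offset is √(59.9² − 56.17²) = 20.81. Taking the right-of-JT solution: D = (28.75, -15.82).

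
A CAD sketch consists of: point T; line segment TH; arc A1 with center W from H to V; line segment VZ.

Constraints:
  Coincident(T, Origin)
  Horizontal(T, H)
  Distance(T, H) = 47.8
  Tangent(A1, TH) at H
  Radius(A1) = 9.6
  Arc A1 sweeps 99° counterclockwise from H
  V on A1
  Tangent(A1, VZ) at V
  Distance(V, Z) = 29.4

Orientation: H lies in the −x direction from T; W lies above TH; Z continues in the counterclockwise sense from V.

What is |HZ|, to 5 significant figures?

40.436

T is at the origin; T and H share the same y with |TH| = 47.8 and H on the −x side, so H = (-47.800, 0.0000). Tangency of A1 to TH means the radius WH is perpendicular to TH, so W = H + (0, 9.6) = (-47.800, 9.6000). On A1, H sits at bearing -90° from W; a 99° counterclockwise sweep puts V at bearing 9°, so V = W + 9.6·(cos 9°, sin 9°) = (-38.318, 11.102). Tangency of A1 to VZ means the radius WV is perpendicular to VZ, so VZ runs along (−sin 9°, cos 9°); with |VZ| = 29.4, Z = (-42.917, 40.140). Then |HZ| = |Z − H| = 40.436.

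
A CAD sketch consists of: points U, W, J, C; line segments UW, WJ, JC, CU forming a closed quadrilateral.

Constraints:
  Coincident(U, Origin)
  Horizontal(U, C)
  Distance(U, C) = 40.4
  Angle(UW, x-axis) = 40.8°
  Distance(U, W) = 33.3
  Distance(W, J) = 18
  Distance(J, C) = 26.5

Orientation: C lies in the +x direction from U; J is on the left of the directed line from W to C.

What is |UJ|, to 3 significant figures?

50.1

Checks: |WJ| = 18.00 ✓; |JC| = 26.50 ✓.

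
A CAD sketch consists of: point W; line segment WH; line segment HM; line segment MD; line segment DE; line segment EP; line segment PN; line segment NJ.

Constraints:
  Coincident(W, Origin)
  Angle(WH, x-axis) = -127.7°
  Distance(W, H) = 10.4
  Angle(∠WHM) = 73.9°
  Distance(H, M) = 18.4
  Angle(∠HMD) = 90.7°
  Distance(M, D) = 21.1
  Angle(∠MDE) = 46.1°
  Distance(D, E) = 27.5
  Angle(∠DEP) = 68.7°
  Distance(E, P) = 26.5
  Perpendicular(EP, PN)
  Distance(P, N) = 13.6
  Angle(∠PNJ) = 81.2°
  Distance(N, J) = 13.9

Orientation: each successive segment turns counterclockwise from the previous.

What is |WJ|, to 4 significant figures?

12.52

W is at the origin; WH runs at -127.7° with length 10.4, so H = (-6.360, -8.229). ∠WHM = 73.9° gives HM at -21.60° from the x-axis; with |HM| = 18.4, M = (10.75, -15.00). ∠HMD = 90.7° gives MD at 67.70° from the x-axis; with |MD| = 21.1, D = (18.75, 4.520). ∠MDE = 46.1° gives DE at -158.4° from the x-axis; with |DE| = 27.5, E = (-6.814, -5.604). ∠DEP = 68.7° gives EP at -47.10° from the x-axis; with |EP| = 26.5, P = (11.22, -25.02). EP is perpendicular to PN, so PN runs at 42.90°; with |PN| = 13.6, N = (21.19, -15.76). ∠PNJ = 81.2° gives NJ at 141.7° from the x-axis; with |NJ| = 13.9, J = (10.28, -7.143). Then |WJ| = |J − W| = 12.52.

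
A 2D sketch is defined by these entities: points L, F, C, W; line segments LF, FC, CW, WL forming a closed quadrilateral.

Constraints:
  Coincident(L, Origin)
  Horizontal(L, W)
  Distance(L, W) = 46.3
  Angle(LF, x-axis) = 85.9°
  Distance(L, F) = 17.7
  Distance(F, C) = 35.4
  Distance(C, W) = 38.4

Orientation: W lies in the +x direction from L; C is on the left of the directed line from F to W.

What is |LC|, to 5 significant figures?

47.707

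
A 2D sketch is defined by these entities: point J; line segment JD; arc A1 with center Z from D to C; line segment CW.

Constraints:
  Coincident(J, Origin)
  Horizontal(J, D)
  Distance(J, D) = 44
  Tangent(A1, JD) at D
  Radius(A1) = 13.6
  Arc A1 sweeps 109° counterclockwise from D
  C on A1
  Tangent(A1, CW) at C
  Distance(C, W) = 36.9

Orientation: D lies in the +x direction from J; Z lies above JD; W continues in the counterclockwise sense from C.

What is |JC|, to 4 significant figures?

59.65

Since A1 is tangent to JD there, ZD ⟂ JD, so Z = D + (0, 13.6) = (44.00, 13.60). On A1, D sits at bearing -90° from Z; a 109° counterclockwise sweep puts C at bearing 19°, so C = Z + 13.6·(cos 19°, sin 19°) = (56.86, 18.03). Then |JC| = |C − J| = 59.65.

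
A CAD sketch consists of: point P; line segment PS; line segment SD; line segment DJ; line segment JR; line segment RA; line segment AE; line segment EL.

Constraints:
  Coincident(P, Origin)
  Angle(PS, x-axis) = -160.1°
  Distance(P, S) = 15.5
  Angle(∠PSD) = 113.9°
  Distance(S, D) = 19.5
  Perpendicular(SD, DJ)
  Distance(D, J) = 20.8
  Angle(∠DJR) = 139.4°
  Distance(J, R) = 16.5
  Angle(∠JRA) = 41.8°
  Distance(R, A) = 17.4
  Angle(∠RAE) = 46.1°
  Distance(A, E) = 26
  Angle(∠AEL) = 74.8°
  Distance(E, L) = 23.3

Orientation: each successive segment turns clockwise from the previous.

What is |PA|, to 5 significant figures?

14.783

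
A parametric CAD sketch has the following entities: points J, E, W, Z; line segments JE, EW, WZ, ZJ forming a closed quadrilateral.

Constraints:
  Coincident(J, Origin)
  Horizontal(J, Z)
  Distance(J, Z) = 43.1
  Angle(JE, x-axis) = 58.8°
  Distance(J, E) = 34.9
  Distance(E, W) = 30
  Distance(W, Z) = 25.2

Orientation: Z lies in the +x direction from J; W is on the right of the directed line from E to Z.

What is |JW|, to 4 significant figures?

17.90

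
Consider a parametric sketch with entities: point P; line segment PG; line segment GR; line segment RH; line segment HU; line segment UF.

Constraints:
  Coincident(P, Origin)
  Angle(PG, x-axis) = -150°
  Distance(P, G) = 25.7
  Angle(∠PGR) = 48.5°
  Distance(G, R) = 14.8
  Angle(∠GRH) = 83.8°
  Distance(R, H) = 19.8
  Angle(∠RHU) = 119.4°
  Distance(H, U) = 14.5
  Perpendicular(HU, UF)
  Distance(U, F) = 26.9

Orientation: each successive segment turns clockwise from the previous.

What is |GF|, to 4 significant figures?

11.28

∠RHU = 119.4° gives HU at -78.30° from the x-axis; with |HU| = 14.5, U = (2.497, -18.57). HU is perpendicular to UF, so UF runs at -168.3°; with |UF| = 26.9, F = (-23.84, -24.02). Then |GF| = |F − G| = 11.28.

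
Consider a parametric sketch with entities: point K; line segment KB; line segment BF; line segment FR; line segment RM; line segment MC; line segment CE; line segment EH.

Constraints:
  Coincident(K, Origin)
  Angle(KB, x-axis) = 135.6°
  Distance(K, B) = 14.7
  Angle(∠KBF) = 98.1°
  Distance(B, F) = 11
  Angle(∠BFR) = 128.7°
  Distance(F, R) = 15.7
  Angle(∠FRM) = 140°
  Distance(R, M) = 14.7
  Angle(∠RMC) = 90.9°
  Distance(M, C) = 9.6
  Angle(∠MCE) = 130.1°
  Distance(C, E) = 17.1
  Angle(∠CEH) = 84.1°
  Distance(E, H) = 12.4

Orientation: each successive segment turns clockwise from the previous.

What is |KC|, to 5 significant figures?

17.883

∠FRM = 140.0° gives RM at -37.600° from the x-axis; with |RM| = 14.7, M = (23.342, 10.839). ∠RMC = 90.9° gives MC at -126.70° from the x-axis; with |MC| = 9.6, C = (17.605, 3.1415). Then |KC| = |C − K| = 17.883.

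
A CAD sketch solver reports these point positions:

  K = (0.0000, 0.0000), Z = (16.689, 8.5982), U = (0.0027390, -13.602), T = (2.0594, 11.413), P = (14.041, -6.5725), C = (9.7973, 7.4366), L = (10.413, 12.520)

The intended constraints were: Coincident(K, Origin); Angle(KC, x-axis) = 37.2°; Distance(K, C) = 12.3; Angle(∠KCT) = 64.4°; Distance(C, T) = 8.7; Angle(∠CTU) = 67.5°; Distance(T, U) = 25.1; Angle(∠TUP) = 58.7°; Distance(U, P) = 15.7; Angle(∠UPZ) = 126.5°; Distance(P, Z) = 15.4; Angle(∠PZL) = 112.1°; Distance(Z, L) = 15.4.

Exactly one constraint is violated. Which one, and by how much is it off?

Distance(Z, L) = 15.4 — off by 8.00.

K = (0.00, 0.00) ✓; KC at 37.20° ✓; |KC| = 12.30 ✓; ∠KCT = 64.40° ✓; |CT| = 8.700 ✓; ∠CTU = 67.50° ✓; |TU| = 25.10 ✓; ∠TUP = 58.70° ✓; |UP| = 15.70 ✓; ∠UPZ = 126.5° ✓; |PZ| = 15.40 ✓; ∠PZL = 112.1° ✓; |ZL| = 7.401 ✗.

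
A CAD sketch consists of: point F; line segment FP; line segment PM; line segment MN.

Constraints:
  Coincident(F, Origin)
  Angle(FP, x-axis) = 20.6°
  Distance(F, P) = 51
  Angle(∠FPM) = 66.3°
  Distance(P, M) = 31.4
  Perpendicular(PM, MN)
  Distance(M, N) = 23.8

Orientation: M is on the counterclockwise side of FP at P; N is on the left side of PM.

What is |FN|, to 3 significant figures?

25.4

F is at the origin; FP runs at 20.6° with length 51.0, so P = 51.0·(cos 20.6°, sin 20.6°) = (47.7, 17.9). ∠FPM = 66.3°, so PM runs at 20.6° + (180° − 66.3°) = 134° from the x-axis; with |PM| = 31.4, M = P + 31.4·(cos 134°, sin 134°) = (25.8, 40.4). PM ⟂ MN; with |MN| = 23.8 on the left of PM, N = M + 23.8·(-0.716, -0.698) = (8.78, 23.8). Then |FN| = |N − F| = 25.4.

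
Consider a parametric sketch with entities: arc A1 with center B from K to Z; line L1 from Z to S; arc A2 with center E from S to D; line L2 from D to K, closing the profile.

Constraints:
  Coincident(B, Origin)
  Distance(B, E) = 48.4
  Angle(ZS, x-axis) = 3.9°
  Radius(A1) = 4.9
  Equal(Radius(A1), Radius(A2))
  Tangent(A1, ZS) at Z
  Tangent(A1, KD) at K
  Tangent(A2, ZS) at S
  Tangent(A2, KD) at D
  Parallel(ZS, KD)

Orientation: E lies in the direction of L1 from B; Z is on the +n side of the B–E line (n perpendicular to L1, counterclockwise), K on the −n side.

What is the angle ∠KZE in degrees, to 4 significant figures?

84.22°

The slot axis is L1's direction at 3.9°, so u = (cos 3.9°, sin 3.9°) = (0.9977, 0.06802) and n = (−sin 3.9°, cos 3.9°) = (-0.06802, 0.9977). B is at the origin and E lies 48.4 along u from B, so E = 48.4·u = (48.29, 3.292). Tangency of A1 to both parallel lines with radius 4.9 puts Z and K at B ± 4.9·n: Z = (-0.3333, 4.889), K = (0.3333, -4.889). Then cos ∠KZE = ZK·ZE / (|ZK||ZE|), giving 84.22°.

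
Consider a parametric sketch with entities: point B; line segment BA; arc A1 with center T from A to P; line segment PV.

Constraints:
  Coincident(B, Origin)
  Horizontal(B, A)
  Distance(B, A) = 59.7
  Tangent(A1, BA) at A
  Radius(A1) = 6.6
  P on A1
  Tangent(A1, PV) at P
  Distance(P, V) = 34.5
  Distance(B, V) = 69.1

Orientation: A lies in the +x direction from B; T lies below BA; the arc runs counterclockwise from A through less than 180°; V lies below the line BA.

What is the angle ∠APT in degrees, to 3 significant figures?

43.2°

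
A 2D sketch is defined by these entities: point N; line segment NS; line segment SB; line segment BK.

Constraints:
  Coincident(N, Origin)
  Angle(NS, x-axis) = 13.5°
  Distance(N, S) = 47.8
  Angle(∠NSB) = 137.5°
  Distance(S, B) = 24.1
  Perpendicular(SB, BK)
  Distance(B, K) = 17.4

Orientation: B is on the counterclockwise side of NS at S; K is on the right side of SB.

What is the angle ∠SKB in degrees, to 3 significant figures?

54.2°

N is at the origin; NS runs at 13.5° with length 47.8, so S = 47.8·(cos 13.5°, sin 13.5°) = (46.5, 11.2). ∠NSB = 137.5°, so SB runs at 13.5° + (180° − 137.5°) = 56.0° from the x-axis; with |SB| = 24.1, B = S + 24.1·(cos 56.0°, sin 56.0°) = (60.0, 31.1). The perpendicularity gives BK at right angles to SB; with |BK| = 17.4 on the right of SB, K = B + 17.4·(0.829, -0.559) = (74.4, 21.4). Then cos ∠SKB = KS·KB / (|KS||KB|), giving 54.2°.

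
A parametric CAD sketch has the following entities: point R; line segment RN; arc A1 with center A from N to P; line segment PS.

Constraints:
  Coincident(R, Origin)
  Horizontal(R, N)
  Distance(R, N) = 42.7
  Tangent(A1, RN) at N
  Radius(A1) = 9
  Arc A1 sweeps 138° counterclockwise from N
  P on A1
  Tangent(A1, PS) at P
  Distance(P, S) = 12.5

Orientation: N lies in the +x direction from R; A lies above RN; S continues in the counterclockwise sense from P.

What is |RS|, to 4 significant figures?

46.19

R is at the origin; R and N share the same y with |RN| = 42.7 and N on the +x side, so N = (42.70, 0.000). Since A1 is tangent to RN there, AN ⟂ RN, so A = N + (0, 9) = (42.70, 9.000). On A1, N sits at bearing -90° from A; a 138° counterclockwise sweep puts P at bearing 48°, so P = A + 9.0·(cos 48°, sin 48°) = (48.72, 15.69). The tangent condition forces AP to be normal to PS, so PS runs along (−sin 48°, cos 48°); with |PS| = 12.5, S = (39.43, 24.05). Then |RS| = |S − R| = 46.19.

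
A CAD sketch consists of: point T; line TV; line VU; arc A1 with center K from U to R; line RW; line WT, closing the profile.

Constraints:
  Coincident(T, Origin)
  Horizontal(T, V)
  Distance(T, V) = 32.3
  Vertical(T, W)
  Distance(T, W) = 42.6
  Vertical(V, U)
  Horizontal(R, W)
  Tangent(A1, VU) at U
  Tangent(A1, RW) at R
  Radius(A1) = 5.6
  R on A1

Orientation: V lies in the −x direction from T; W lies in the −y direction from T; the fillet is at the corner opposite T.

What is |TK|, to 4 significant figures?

45.63

T is at the origin; T and V share the same y with |TV| = 32.3 and V on the −x side, so V = (-32.30, 0.000). T and W share the same x with |TW| = 42.6 and W on the −y side, so W = (0.000, -42.60). The virtual corner opposite T is at (-32.30, -42.60). Since A1 is tangent to VU there, KU ⟂ VU and A1 meets RW tangentially, so KR is at right angles to RW, with radius 5.6, so the center K sits 5.6 in from both sides at K = (-26.70, -37.00). Then |TK| = |K − T| = 45.63.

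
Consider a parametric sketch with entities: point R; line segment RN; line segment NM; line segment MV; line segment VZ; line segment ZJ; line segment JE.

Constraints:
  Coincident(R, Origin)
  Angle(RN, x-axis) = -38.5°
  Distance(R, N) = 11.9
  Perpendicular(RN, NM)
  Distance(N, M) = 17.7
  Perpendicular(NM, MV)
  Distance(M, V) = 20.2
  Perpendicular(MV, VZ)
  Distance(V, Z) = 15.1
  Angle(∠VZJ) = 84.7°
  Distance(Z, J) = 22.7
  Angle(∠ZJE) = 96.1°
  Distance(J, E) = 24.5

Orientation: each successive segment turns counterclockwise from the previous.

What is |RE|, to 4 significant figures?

32.66

R is at the origin; RN runs at -38.5° with length 11.9, so N = (9.313, -7.408). RN ⟂ NM, so NM runs at 51.50°; with |NM| = 17.7, M = (20.33, 6.444). NM is perpendicular to MV, so MV runs at 141.5°; with |MV| = 20.2, V = (4.523, 19.02). MV ⟂ VZ, so VZ runs at -128.5°; with |VZ| = 15.1, Z = (-4.877, 7.202). ∠VZJ = 84.7° gives ZJ at -33.20° from the x-axis; with |ZJ| = 22.7, J = (14.12, -5.228). ∠ZJE = 96.1° gives JE at 50.70° from the x-axis; with |JE| = 24.5, E = (29.64, 13.73). Then |RE| = |E − R| = 32.66.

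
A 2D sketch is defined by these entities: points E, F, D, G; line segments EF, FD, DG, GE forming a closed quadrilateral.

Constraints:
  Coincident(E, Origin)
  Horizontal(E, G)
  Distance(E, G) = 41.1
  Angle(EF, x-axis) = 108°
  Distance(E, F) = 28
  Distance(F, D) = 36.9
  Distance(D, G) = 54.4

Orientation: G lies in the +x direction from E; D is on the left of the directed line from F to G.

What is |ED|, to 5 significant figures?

53.863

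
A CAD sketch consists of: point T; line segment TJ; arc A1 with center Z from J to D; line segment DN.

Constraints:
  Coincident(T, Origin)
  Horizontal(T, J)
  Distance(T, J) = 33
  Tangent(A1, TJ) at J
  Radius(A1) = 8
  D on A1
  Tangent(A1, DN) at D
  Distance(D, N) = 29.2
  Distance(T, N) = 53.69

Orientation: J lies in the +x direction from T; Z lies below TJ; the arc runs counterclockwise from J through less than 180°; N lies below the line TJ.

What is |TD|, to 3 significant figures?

28.2

T is at the origin; T and J share the same y with |TJ| = 33.0 and J on the +x side, so J = (33.0, 0.00). The tangent condition forces ZJ to be normal to TJ, so Z = J + (0, -8) = (33.0, -8.00). Since ZD ⟂ DN (tangency), |ZN| = √(8.0² + 29.2²) = 30.3 regardless of where D sits on A1. So N lies on both circle(T, 53.69) and circle(Z, 30.3); the below-TJ intersection is N = (38.1, -37.8). D is the foot of the tangent from N: D = (25.7, -11.4).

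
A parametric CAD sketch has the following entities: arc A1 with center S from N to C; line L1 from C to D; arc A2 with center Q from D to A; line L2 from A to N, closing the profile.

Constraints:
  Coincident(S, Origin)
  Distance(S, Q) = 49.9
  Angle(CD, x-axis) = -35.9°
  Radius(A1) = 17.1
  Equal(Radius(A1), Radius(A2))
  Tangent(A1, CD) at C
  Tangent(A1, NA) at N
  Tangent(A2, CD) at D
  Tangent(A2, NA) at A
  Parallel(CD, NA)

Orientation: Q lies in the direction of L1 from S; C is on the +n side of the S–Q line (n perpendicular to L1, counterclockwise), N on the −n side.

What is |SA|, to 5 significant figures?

52.749

The slot axis is L1's direction at -35.9°, so u = (cos -35.9°, sin -35.9°) = (0.81004, -0.58637) and n = (−sin -35.9°, cos -35.9°) = (0.58637, 0.81004). S is at the origin and Q lies 49.9 along u from S, so Q = 49.9·u = (40.421, -29.260). Tangency of A1 to both parallel lines with radius 17.1 puts C and N at S ± 17.1·n: C = (10.027, 13.852), N = (-10.027, -13.852). Equal radii place D and A the same way about Q: D = Q + 17.1·n = (50.448, -15.408), A = Q − 17.1·n = (30.394, -43.112). Then |SA| = |A − S| = 52.749.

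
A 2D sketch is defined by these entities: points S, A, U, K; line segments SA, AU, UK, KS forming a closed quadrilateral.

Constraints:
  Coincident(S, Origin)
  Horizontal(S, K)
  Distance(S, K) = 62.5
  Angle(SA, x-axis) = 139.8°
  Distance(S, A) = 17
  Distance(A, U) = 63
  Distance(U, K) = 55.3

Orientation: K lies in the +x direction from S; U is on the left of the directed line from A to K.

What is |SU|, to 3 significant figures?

61.6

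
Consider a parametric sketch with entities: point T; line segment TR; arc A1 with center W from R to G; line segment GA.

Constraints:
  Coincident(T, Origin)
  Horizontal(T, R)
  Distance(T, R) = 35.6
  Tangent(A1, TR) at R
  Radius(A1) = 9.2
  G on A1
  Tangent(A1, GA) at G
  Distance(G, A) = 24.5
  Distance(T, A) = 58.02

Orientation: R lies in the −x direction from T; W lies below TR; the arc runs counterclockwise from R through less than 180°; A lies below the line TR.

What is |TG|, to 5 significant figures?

45.375

T is at the origin; TR is horizontal with |TR| = 35.6 and R on the −x side, so R = (-35.600, 0.0000). Since A1 is tangent to TR there, WR ⟂ TR, so W = R + (0, -9.2) = (-35.600, -9.2000). Since WG ⟂ GA (tangency), |WA| = √(9.2² + 24.5²) = 26.170 regardless of where G sits on A1. So A lies on both circle(T, 58.02) and circle(W, 26.170); the below-TR intersection is A = (-48.368, -32.044). G is the foot of the tangent from A: G = (-44.696, -7.8211).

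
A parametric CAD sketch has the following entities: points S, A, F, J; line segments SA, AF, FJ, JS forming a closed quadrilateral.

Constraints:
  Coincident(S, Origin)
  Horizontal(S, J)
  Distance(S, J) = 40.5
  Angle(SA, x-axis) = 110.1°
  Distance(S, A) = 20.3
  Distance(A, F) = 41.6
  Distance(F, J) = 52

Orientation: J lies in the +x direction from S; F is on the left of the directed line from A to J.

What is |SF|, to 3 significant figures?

53.5

Checks: |AF| = 41.60 ✓; |FJ| = 52.00 ✓.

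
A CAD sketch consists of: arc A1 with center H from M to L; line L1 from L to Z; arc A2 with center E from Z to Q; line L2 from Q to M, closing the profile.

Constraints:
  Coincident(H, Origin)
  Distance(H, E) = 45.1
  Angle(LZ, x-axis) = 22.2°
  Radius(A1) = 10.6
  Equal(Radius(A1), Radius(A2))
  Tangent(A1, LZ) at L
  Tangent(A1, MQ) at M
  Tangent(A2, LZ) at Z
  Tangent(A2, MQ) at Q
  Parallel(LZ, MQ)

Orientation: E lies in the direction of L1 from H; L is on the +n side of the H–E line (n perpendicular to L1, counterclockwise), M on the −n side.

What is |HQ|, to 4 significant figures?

46.33

Tangency of A1 to both parallel lines with radius 10.6 puts L and M at H ± 10.6·n: L = (-4.005, 9.814), M = (4.005, -9.814). Equal radii place Z and Q the same way about E: Z = E + 10.6·n = (37.75, 26.85), Q = E − 10.6·n = (45.76, 7.226). Then |HQ| = |Q − H| = 46.33.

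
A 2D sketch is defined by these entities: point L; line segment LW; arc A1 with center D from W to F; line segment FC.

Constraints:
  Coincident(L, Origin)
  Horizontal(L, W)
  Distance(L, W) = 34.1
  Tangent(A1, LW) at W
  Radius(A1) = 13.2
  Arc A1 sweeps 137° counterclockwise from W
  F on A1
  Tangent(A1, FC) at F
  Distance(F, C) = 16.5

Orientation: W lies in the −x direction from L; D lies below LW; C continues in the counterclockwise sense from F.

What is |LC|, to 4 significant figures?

46.11

L is at the origin; L and W share the same y with |LW| = 34.1 and W on the −x side, so W = (-34.10, 0.000). Tangency of A1 to LW means the radius DW is perpendicular to LW, so D = W + (0, -13.2) = (-34.10, -13.20). On A1, W sits at bearing 90° from D; a 137° counterclockwise sweep puts F at bearing 227°, so F = D + 13.2·(cos 227°, sin 227°) = (-43.10, -22.85). The tangent condition forces DF to be normal to FC, so FC runs along (−sin 227°, cos 227°); with |FC| = 16.5, C = (-31.04, -34.11). Then |LC| = |C − L| = 46.11.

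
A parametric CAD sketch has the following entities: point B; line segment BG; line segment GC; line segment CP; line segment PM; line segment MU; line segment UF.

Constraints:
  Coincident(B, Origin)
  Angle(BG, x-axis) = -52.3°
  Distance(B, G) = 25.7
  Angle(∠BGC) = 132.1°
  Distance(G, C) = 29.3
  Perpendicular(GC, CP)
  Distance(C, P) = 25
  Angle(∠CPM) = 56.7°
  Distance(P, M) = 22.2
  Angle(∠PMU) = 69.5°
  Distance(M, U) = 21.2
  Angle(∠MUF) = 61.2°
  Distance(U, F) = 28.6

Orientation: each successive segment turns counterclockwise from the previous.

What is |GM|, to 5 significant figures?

16.721

B is at the origin; BG runs at -52.3° with length 25.7, so G = (15.716, -20.334). ∠BGC = 132.1° gives GC at -4.4000° from the x-axis; with |GC| = 29.3, C = (44.930, -22.582). The perpendicularity gives CP at right angles to GC, so CP runs at 85.600°; with |CP| = 25.0, P = (46.848, 2.3440). ∠CPM = 56.7° gives PM at -151.10° from the x-axis; with |PM| = 22.2, M = (27.413, -8.3849). Then |GM| = |M − G| = 16.721.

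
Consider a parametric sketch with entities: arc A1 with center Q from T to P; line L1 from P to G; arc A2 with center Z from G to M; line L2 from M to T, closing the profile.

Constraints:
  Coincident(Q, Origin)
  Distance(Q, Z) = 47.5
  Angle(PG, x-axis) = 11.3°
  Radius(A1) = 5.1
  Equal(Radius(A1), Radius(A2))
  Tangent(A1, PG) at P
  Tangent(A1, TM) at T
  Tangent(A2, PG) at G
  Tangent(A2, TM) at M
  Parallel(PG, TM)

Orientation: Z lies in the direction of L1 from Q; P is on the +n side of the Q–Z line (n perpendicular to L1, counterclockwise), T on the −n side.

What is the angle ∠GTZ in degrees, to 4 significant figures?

5.991°

Tangency of A1 to both parallel lines with radius 5.1 puts P and T at Q ± 5.1·n: P = (-0.9993, 5.001), T = (0.9993, -5.001). Equal radii place G and M the same way about Z: G = Z + 5.1·n = (45.58, 14.31), M = Z − 5.1·n = (47.58, 4.306). Then cos ∠GTZ = TG·TZ / (|TG||TZ|), giving 5.991°.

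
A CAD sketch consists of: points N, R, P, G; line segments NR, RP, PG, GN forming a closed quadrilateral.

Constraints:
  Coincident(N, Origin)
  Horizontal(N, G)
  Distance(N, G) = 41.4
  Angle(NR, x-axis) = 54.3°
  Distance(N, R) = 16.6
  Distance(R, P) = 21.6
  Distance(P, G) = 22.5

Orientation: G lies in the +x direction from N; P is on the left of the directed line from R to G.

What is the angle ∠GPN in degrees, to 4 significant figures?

86.43°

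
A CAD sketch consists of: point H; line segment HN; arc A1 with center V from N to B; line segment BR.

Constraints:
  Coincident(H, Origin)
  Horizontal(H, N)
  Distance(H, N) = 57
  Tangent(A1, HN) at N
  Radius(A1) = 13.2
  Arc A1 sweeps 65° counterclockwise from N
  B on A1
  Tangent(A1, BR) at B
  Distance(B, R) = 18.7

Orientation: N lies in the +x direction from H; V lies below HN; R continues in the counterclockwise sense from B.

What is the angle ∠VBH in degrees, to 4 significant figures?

164.6°

H is at the origin; H and N share the same y with |HN| = 57.0 and N on the +x side, so N = (57.00, 0.000). A1 meets HN tangentially, so VN is at right angles to HN, so V = N + (0, -13.2) = (57.00, -13.20). On A1, N sits at bearing 90° from V; a 65° counterclockwise sweep puts B at bearing 155°, so B = V + 13.2·(cos 155°, sin 155°) = (45.04, -7.621). Then cos ∠VBH = BV·BH / (|BV||BH|), giving 164.6°.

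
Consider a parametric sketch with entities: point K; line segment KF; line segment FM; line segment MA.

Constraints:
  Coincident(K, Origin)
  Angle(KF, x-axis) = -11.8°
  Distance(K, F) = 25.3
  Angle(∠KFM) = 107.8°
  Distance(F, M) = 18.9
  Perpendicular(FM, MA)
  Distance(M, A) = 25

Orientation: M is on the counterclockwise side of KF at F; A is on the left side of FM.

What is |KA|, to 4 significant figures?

26.65

∠KFM = 107.8°, so FM runs at -11.8° + (180° − 107.8°) = 60.40° from the x-axis; with |FM| = 18.9, M = F + 18.9·(cos 60.40°, sin 60.40°) = (34.10, 11.26). FM ⟂ MA; with |MA| = 25.0 on the left of FM, A = M + 25.0·(-0.8695, 0.4939) = (12.36, 23.61). Then |KA| = |A − K| = 26.65.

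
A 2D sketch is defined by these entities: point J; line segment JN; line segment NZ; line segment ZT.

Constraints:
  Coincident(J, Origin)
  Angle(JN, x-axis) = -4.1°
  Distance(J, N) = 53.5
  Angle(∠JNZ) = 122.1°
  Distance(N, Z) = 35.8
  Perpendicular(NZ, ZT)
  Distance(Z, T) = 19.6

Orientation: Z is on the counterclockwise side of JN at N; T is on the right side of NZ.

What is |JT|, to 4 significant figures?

91.32

∠JNZ = 122.1°, so NZ runs at -4.1° + (180° − 122.1°) = 53.80° from the x-axis; with |NZ| = 35.8, Z = N + 35.8·(cos 53.80°, sin 53.80°) = (74.51, 25.06). The perpendicularity gives ZT at right angles to NZ; with |ZT| = 19.6 on the right of NZ, T = Z + 19.6·(0.8070, -0.5906) = (90.32, 13.49). Then |JT| = |T − J| = 91.32.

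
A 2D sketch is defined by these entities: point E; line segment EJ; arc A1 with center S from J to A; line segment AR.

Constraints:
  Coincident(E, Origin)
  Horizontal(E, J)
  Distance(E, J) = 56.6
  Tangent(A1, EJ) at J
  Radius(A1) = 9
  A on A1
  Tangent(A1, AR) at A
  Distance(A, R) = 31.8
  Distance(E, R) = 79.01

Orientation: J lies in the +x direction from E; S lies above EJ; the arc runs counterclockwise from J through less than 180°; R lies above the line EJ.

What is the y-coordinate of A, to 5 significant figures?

8.2673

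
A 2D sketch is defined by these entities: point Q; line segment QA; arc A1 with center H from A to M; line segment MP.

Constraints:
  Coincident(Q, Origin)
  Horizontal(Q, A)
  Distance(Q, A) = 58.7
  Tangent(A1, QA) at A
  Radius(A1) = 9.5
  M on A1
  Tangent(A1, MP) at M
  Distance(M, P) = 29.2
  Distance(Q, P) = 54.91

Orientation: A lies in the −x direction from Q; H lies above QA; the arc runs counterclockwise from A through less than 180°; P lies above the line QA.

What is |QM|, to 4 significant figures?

50.02

Q is at the origin; Q and A share the same y with |QA| = 58.7 and A on the −x side, so A = (-58.70, 0.000). A1 meets QA tangentially, so HA is at right angles to QA, so H = A + (0, 9.5) = (-58.70, 9.500). Since HM ⟂ MP (tangency), |HP| = √(9.5² + 29.2²) = 30.71 regardless of where M sits on A1. So P lies on both circle(Q, 54.91) and circle(H, 30.71); the above-QA intersection is P = (-42.06, 35.30). M is the foot of the tangent from P: M = (-49.52, 7.073).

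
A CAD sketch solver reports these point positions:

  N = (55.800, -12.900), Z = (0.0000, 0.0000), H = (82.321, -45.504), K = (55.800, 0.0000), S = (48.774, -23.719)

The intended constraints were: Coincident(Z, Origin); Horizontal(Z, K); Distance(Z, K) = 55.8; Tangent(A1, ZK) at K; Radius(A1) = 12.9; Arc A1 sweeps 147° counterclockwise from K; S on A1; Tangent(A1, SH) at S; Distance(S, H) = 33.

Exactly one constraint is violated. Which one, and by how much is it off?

Distance(S, H) = 33 — off by 7.00.

Z = (0.00, 0.00) ✓; Z.y = 0.00, K.y = 0.00 ✓; |ZK| = 55.80 ✓; ∠(NK, KZ) = 90.00° ✓; |NK| = 12.90 ✓; bearing(N→S) − bearing(N→K) = 147.0° ✓; |NS| = 12.90 ✓; ∠(NS, SH) = 90.00° ✓; |SH| = 40.00 ✗.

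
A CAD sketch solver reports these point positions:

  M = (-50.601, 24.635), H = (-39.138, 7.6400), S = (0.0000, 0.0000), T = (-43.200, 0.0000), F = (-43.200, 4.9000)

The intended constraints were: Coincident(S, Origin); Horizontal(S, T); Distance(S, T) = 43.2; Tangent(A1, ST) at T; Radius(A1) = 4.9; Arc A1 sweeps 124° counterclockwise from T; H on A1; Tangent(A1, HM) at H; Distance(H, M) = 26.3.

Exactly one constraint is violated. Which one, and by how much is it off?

Distance(H, M) = 26.3 — off by 5.80.

S = (0.00, 0.00) ✓; S.y = 0.00, T.y = 0.00 ✓; |ST| = 43.20 ✓; ∠(FT, TS) = 90.00° ✓; |FT| = 4.900 ✓; bearing(F→H) − bearing(F→T) = 124.0° ✓; |FH| = 4.900 ✓; ∠(FH, HM) = 90.00° ✓; |HM| = 20.50 ✗.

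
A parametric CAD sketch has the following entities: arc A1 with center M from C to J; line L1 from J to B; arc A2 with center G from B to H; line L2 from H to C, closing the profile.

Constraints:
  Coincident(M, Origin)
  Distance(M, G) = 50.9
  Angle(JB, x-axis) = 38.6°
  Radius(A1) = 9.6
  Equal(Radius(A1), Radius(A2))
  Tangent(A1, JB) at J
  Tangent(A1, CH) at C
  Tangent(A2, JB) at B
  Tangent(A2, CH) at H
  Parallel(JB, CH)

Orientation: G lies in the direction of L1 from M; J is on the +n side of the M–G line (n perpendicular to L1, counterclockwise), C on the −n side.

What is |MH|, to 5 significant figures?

51.797

Tangency of A1 to both parallel lines with radius 9.6 puts J and C at M ± 9.6·n: J = (-5.9892, 7.5026), C = (5.9892, -7.5026). Equal radii place B and H the same way about G: B = G + 9.6·n = (33.790, 39.258), H = G − 9.6·n = (45.769, 24.253). Then |MH| = |H − M| = 51.797.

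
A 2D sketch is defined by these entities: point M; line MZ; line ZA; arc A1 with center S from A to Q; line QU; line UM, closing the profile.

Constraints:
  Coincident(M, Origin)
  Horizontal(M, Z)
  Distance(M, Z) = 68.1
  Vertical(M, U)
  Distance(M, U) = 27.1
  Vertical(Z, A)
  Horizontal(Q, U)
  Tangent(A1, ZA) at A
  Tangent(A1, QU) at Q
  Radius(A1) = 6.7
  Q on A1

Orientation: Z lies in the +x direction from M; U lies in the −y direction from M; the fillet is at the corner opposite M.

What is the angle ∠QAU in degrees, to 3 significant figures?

39.4°

M is at the origin; MZ is horizontal with |MZ| = 68.1 and Z on the +x side, so Z = (68.1, 0.00). MU is vertical with |MU| = 27.1 and U on the −y side, so U = (0.00, -27.1). The virtual corner opposite M is at (68.1, -27.1). Tangency of A1 to ZA means the radius SA is perpendicular to ZA and since A1 is tangent to QU there, SQ ⟂ QU, with radius 6.7, so the center S sits 6.7 in from both sides at S = (61.4, -20.4). That places the tangent points at A = (68.1, -20.4) on ZA and Q = (61.4, -27.1) on QU. Then cos ∠QAU = AQ·AU / (|AQ||AU|), giving 39.4°.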